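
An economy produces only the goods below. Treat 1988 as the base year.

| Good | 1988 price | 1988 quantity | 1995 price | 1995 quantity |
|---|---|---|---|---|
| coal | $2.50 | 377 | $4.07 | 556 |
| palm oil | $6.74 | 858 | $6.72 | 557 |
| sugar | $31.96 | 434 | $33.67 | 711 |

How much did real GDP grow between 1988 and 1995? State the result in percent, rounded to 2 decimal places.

Real GDP 1988 = Nominal GDP 1988 = 2.50·377 + 6.74·858 + 31.96·434 = 20596.06.
Real GDP 1995 (at 1988 prices) = 2.50·556 + 6.74·557 + 31.96·711 = 27867.74.
Real growth = 27867.74/20596.06 − 1 = 0.3531.

35.31%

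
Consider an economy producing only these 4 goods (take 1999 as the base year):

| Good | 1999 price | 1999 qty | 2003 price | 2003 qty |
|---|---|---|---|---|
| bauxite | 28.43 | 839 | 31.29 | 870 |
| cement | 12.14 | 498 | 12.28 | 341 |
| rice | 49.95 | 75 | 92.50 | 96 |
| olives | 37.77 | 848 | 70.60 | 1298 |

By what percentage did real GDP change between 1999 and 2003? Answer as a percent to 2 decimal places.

25.92%

Real GDP 1999 = Nominal GDP 1999 = 28.43·839 + 12.14·498 + 49.95·75 + 37.77·848 = 65673.70.
Real GDP 2003 (at 1999 prices) = 28.43·870 + 12.14·341 + 49.95·96 + 37.77·1298 = 82694.50.
Real growth = 82694.50/65673.70 − 1 = 0.2592.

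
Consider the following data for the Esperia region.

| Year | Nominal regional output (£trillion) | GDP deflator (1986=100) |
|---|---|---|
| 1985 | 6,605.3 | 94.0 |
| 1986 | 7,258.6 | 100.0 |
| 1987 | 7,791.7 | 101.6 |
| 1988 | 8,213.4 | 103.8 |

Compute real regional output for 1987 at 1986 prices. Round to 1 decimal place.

Real regional output 1987 = 7791.7 / 1.016 = 7669.00.

£7,669.0 trillion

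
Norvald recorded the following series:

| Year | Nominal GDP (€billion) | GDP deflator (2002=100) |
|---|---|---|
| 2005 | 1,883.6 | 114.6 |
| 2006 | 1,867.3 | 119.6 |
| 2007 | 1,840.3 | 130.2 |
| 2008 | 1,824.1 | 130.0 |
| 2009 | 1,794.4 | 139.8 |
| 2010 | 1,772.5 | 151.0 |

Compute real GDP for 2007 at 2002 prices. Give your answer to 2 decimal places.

€1,413.44 billion

Real GDP 2007 = 1840.3 / 1.302 = 1413.44.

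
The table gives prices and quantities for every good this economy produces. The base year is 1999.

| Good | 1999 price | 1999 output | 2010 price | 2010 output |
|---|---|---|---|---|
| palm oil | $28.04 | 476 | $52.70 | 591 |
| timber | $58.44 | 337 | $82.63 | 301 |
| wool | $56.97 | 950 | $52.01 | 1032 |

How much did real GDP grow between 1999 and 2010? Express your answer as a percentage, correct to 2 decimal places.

Real GDP 1999 = Nominal GDP 1999 = 28.04·476 + 58.44·337 + 56.97·950 = 87162.82.
Real GDP 2010 (at 1999 prices) = 28.04·591 + 58.44·301 + 56.97·1032 = 92955.12.
Real growth = 92955.12/87162.82 − 1 = 0.0665.

6.65%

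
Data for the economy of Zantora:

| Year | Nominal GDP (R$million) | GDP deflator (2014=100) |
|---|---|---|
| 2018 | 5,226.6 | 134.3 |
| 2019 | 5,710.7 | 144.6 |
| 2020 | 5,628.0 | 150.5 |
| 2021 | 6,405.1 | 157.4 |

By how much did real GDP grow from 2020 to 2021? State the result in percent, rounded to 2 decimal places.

Real GDP 2020 = 5628.0/1.505 = 3739.53.
Real GDP 2021 = 6405.1/1.574 = 4069.31.
Change = 4069.31/3739.53 − 1 = 0.0882.

8.82%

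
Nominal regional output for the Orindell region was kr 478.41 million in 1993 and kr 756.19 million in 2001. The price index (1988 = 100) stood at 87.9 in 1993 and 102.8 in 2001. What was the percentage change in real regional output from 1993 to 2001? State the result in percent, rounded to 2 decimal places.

Real regional output 1993 = 478.41 / 0.879 = 544.27.
Real regional output 2001 = 756.19 / 1.028 = 735.59.
Real growth = 735.59 / 544.27 − 1 = 0.3515.

35.15%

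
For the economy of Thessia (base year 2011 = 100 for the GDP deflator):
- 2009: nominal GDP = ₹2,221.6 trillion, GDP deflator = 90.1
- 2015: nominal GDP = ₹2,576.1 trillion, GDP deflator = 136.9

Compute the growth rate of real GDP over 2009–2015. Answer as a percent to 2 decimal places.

Real GDP 2009 = 2221.6 / 0.901 = 2465.70.
Real GDP 2015 = 2576.1 / 1.369 = 1881.74.
Real growth = 1881.74 / 2465.70 − 1 = -0.2368.

-23.68%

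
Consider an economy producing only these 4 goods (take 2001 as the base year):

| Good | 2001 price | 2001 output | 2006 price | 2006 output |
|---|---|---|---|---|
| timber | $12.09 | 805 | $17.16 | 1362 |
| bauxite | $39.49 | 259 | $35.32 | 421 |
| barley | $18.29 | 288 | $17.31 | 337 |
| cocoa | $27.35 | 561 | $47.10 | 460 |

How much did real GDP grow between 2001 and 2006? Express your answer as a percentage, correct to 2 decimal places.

27.77%

Real GDP 2001 = Nominal GDP 2001 = 12.09·805 + 39.49·259 + 18.29·288 + 27.35·561 = 40571.23.
Real GDP 2006 (at 2001 prices) = 12.09·1362 + 39.49·421 + 18.29·337 + 27.35·460 = 51836.60.
Real growth = 51836.60/40571.23 − 1 = 0.2777.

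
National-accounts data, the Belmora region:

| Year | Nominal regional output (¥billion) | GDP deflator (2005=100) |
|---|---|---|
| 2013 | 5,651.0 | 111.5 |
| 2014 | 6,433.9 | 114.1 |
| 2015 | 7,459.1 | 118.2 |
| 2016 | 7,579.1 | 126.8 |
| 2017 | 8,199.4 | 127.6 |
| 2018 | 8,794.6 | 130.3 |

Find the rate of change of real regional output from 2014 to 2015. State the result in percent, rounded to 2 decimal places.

Real regional output 2014 = 6433.9/1.141 = 5638.83.
Real regional output 2015 = 7459.1/1.182 = 6310.58.
Change = 6310.58/5638.83 − 1 = 0.1191.

11.91%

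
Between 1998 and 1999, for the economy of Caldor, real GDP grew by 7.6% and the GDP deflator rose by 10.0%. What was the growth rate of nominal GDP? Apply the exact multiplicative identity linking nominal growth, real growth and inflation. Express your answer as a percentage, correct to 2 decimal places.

(1 + g_nom) = (1 + g_real)(1 + π) = 1.0760 × 1.1000 = 1.18360.

18.36%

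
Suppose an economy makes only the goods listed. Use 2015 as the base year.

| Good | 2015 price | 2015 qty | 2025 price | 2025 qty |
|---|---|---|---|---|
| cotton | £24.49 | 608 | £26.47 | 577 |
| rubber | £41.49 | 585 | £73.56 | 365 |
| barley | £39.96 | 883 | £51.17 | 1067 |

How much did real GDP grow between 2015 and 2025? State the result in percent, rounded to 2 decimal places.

-3.40%

Real GDP 2015 = Nominal GDP 2015 = 24.49·608 + 41.49·585 + 39.96·883 = 74446.25.
Real GDP 2025 (at 2015 prices) = 24.49·577 + 41.49·365 + 39.96·1067 = 71911.90.
Real growth = 71911.90/74446.25 − 1 = -0.0340.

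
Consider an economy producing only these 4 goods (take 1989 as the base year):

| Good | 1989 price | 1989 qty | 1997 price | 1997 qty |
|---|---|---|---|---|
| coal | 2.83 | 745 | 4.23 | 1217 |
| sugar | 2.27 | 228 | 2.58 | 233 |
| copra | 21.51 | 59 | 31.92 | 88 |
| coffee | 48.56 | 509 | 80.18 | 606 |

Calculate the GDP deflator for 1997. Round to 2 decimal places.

Nominal GDP 1997 = 4.23·1217 + 2.58·233 + 31.92·88 + 80.18·606 = 57147.09.
Real GDP 1997 (at 1989 prices) = 2.83·1217 + 2.27·233 + 21.51·88 + 48.56·606 = 35293.26.
Deflator = Nominal/Real × 100 = 57147.09/35293.26 × 100 = 161.921.

161.92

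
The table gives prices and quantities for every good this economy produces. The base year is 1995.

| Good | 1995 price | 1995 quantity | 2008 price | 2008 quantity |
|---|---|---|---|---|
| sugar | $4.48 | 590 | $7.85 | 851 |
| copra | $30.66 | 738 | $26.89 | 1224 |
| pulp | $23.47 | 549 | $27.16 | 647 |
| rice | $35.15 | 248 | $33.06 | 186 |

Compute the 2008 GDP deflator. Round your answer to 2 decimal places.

100.40

Nominal GDP 2008 = 7.85·851 + 26.89·1224 + 27.16·647 + 33.06·186 = 63315.39.
Real GDP 2008 (at 1995 prices) = 4.48·851 + 30.66·1224 + 23.47·647 + 35.15·186 = 63063.31.
Deflator = Nominal/Real × 100 = 63315.39/63063.31 × 100 = 100.400.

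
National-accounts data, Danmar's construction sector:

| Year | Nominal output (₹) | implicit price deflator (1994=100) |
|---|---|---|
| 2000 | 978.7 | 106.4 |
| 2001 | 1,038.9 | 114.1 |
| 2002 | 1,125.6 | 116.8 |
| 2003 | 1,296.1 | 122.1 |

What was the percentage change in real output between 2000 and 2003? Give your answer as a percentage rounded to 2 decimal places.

Real output 2000 = 978.7/1.064 = 919.83.
Real output 2003 = 1296.1/1.221 = 1061.51.
Change = 1061.51/919.83 − 1 = 0.1540.

15.40%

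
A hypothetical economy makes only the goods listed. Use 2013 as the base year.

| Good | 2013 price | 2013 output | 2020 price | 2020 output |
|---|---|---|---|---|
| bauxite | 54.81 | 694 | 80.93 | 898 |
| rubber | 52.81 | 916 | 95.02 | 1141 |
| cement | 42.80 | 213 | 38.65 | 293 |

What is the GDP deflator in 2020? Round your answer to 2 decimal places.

157.70

Nominal GDP 2020 = 80.93·898 + 95.02·1141 + 38.65·293 = 192417.41.
Real GDP 2020 (at 2013 prices) = 54.81·898 + 52.81·1141 + 42.80·293 = 122015.99.
Deflator = Nominal/Real × 100 = 192417.41/122015.99 × 100 = 157.699.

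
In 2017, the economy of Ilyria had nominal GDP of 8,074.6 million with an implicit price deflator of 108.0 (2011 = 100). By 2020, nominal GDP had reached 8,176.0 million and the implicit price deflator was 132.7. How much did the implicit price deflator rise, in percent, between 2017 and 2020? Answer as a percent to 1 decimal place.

Price-level change = 132.7 / 108.0 − 1 = 0.2287.

22.9%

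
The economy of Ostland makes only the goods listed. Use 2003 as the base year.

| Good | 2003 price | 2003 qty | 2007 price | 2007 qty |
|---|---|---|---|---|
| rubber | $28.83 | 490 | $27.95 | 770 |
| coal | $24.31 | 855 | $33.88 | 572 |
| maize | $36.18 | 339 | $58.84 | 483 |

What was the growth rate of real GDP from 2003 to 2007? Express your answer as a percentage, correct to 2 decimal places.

Real GDP 2003 = Nominal GDP 2003 = 28.83·490 + 24.31·855 + 36.18·339 = 47176.77.
Real GDP 2007 (at 2003 prices) = 28.83·770 + 24.31·572 + 36.18·483 = 53579.36.
Real growth = 53579.36/47176.77 − 1 = 0.1357.

13.57%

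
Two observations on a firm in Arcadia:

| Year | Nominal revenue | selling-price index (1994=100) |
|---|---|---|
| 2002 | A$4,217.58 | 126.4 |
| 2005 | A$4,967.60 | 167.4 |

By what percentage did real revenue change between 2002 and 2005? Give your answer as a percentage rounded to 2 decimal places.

-11.06%

Deflate each year: 2002 → 4217.58/1.264 = 3336.69; 2005 → 4967.60/1.674 = 2967.50.
So real revenue changed by 2967.50/3336.69 − 1 = -0.1106, i.e. -11.06%.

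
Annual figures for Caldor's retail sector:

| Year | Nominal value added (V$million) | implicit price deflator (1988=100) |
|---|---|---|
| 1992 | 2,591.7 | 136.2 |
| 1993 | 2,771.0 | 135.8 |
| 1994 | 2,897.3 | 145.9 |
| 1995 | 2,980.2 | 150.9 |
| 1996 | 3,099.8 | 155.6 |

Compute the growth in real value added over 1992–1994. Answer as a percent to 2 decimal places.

Real value added 1992 = 2591.7/1.362 = 1902.86.
Real value added 1994 = 2897.3/1.459 = 1985.81.
Change = 1985.81/1902.86 − 1 = 0.0436.

4.36%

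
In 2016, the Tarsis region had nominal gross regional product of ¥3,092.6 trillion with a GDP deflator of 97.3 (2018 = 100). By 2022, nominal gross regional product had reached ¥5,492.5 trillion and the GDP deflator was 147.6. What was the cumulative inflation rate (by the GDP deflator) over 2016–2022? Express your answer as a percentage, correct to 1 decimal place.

51.7%

Price-level change = 147.6 / 97.3 − 1 = 0.5170.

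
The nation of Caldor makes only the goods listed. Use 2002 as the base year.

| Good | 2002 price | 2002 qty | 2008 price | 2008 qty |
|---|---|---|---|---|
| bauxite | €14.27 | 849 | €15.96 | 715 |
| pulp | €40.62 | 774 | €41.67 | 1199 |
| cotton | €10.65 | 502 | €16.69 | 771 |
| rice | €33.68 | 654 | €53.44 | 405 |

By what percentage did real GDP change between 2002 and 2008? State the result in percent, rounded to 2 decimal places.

13.86%

Real GDP 2002 = Nominal GDP 2002 = 14.27·849 + 40.62·774 + 10.65·502 + 33.68·654 = 70928.13.
Real GDP 2008 (at 2002 prices) = 14.27·715 + 40.62·1199 + 10.65·771 + 33.68·405 = 80757.98.
Real growth = 80757.98/70928.13 − 1 = 0.1386.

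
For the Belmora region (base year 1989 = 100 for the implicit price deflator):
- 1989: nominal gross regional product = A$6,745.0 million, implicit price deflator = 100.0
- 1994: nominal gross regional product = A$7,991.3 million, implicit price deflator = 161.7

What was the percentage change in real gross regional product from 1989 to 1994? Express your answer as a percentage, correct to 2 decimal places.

-26.73%

Deflate each year: 1989 → 6745.0/1.000 = 6745.00; 1994 → 7991.3/1.617 = 4942.05.
So real gross regional product changed by 4942.05/6745.00 − 1 = -0.2673, i.e. -26.73%.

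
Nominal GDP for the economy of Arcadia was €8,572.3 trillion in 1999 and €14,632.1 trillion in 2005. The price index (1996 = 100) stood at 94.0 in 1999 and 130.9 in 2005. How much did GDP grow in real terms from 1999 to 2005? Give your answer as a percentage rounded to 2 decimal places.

22.57%

Real GDP 1999 = 8572.3 / 0.940 = 9119.47.
Real GDP 2005 = 14632.1 / 1.309 = 11178.07.
Real growth = 11178.07 / 9119.47 − 1 = 0.2257.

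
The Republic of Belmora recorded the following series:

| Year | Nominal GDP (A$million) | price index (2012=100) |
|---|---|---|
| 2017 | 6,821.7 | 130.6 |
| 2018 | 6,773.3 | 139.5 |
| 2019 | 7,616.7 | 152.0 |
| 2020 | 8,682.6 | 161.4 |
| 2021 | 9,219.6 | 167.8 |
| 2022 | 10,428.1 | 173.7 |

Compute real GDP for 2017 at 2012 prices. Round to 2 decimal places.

Real GDP 2017 = 6821.7 / 1.306 = 5223.35.

A$5,223.35 million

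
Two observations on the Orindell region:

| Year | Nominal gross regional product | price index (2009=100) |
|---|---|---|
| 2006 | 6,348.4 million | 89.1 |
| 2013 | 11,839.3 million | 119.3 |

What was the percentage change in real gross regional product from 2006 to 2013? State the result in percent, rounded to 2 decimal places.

Real gross regional product 2006 = 6348.4 / 0.891 = 7125.03.
Real gross regional product 2013 = 11839.3 / 1.193 = 9923.97.
Real growth = 9923.97 / 7125.03 − 1 = 0.3928.

39.28%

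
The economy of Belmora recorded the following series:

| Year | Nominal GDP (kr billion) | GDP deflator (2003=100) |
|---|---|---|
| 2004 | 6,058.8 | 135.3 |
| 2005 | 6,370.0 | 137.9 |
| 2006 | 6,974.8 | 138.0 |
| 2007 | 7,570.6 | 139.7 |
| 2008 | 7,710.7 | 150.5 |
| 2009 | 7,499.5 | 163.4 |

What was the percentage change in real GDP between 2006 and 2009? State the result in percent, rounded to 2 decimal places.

Real GDP 2006 = 6974.8/1.380 = 5054.20.
Real GDP 2009 = 7499.5/1.634 = 4589.66.
Change = 4589.66/5054.20 − 1 = -0.0919.

-9.19%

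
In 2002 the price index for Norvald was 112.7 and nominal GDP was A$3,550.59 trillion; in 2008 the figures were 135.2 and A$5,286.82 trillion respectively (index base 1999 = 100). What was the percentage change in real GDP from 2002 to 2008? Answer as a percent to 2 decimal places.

Real GDP 2002 = 3550.59 / 1.127 = 3150.48.
Real GDP 2008 = 5286.82 / 1.352 = 3910.37.
Real growth = 3910.37 / 3150.48 − 1 = 0.2412.

24.12%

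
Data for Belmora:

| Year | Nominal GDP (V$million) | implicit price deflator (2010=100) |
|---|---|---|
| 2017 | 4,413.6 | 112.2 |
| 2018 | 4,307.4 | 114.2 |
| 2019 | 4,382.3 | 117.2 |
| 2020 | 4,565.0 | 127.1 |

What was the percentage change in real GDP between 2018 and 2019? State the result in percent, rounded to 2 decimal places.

-0.87%

Real GDP 2018 = 4307.4/1.142 = 3771.80.
Real GDP 2019 = 4382.3/1.172 = 3739.16.
Change = 3739.16/3771.80 − 1 = -0.0087.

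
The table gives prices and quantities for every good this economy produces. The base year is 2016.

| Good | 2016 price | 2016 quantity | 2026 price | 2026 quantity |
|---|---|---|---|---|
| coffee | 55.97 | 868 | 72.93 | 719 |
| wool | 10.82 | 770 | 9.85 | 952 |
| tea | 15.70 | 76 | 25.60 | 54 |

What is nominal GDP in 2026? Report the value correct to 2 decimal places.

63196.27

Nominal GDP 2026 = Σ (p_2026 × q_2026) = 72.93·719 + 9.85·952 + 25.60·54 = 63196.27.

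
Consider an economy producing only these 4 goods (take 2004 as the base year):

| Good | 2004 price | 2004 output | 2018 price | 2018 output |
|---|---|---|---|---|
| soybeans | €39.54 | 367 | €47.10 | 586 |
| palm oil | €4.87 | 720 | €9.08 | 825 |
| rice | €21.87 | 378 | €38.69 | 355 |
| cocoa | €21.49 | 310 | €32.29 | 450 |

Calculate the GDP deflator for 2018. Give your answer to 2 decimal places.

Nominal GDP 2018 = 47.10·586 + 9.08·825 + 38.69·355 + 32.29·450 = 63357.05.
Real GDP 2018 (at 2004 prices) = 39.54·586 + 4.87·825 + 21.87·355 + 21.49·450 = 44622.54.
Deflator = Nominal/Real × 100 = 63357.05/44622.54 × 100 = 141.984.

141.98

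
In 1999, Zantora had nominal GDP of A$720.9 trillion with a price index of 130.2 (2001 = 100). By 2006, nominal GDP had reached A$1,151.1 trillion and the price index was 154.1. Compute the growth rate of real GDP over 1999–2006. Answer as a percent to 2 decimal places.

34.91%

Deflate each year: 1999 → 720.9/1.302 = 553.69; 2006 → 1151.1/1.541 = 746.98.
So real GDP changed by 746.98/553.69 − 1 = 0.3491, i.e. 34.91%.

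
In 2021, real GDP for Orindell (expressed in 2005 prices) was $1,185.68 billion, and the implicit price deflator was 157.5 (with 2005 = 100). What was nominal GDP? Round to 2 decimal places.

Nominal GDP = Real × (implicit price deflator/100) = 1185.68 × 1.575 = 1867.45.

$1,867.45 billion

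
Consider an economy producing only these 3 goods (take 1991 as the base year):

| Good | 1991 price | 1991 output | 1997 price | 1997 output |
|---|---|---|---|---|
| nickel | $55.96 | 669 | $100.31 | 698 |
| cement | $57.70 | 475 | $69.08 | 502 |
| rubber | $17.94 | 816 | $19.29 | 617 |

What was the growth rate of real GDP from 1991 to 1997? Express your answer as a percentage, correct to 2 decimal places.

Real GDP 1991 = Nominal GDP 1991 = 55.96·669 + 57.70·475 + 17.94·816 = 79483.78.
Real GDP 1997 (at 1991 prices) = 55.96·698 + 57.70·502 + 17.94·617 = 79094.46.
Real growth = 79094.46/79483.78 − 1 = -0.0049.

-0.49%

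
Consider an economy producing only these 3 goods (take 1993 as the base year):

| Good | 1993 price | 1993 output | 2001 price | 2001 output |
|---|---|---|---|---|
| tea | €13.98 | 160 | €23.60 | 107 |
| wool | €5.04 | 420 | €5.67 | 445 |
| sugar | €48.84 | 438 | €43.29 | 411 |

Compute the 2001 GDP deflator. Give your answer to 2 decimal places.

95.92

Nominal GDP 2001 = 23.60·107 + 5.67·445 + 43.29·411 = 22840.54.
Real GDP 2001 (at 1993 prices) = 13.98·107 + 5.04·445 + 48.84·411 = 23811.90.
Deflator = Nominal/Real × 100 = 22840.54/23811.90 × 100 = 95.921.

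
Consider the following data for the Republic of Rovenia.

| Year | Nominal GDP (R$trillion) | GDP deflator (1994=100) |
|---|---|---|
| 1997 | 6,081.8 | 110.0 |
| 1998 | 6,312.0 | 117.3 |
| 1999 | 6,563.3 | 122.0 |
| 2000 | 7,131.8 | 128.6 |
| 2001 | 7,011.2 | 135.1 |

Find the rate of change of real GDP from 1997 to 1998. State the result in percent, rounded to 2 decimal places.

Real GDP 1997 = 6081.8/1.100 = 5528.91.
Real GDP 1998 = 6312.0/1.173 = 5381.07.
Change = 5381.07/5528.91 − 1 = -0.0267.

-2.67%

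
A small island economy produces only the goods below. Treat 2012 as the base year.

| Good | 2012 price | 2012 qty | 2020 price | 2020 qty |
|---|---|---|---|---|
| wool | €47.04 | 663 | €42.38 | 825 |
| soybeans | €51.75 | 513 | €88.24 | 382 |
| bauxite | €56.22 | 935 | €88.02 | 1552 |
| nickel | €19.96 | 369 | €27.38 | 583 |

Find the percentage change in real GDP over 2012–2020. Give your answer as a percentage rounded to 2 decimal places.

Real GDP 2012 = Nominal GDP 2012 = 47.04·663 + 51.75·513 + 56.22·935 + 19.96·369 = 117666.21.
Real GDP 2020 (at 2012 prices) = 47.04·825 + 51.75·382 + 56.22·1552 + 19.96·583 = 157466.62.
Real growth = 157466.62/117666.21 − 1 = 0.3382.

33.82%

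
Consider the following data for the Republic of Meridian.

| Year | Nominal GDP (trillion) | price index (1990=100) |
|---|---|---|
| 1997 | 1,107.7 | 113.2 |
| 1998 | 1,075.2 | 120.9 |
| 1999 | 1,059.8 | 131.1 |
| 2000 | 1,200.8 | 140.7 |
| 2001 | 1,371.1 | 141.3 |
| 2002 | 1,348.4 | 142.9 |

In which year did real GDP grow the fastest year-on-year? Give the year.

2001

1998: real = 1075.2/1.209 = 889.33; growth vs 1997 (978.53) = -9.12%.
1999: real = 1059.8/1.311 = 808.39; growth vs 1998 (889.33) = -9.10%.
2000: real = 1200.8/1.407 = 853.45; growth vs 1999 (808.39) = 5.57%.
2001: real = 1371.1/1.413 = 970.35; growth vs 2000 (853.45) = 13.70%.
2002: real = 1348.4/1.429 = 943.60; growth vs 2001 (970.35) = -2.76%.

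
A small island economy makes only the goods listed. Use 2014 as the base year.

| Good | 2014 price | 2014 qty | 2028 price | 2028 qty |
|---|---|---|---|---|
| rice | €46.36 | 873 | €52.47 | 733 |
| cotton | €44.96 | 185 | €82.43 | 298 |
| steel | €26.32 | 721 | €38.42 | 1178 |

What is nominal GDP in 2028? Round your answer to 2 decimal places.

Nominal GDP 2028 = Σ (p_2028 × q_2028) = 52.47·733 + 82.43·298 + 38.42·1178 = 108283.41.

€108283.41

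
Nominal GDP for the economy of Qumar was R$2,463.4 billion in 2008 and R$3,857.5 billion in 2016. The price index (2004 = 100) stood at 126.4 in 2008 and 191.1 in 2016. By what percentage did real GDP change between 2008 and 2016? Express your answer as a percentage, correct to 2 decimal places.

Deflate each year: 2008 → 2463.4/1.264 = 1948.89; 2016 → 3857.5/1.911 = 2018.58.
So real GDP changed by 2018.58/1948.89 − 1 = 0.0358, i.e. 3.58%.

3.58%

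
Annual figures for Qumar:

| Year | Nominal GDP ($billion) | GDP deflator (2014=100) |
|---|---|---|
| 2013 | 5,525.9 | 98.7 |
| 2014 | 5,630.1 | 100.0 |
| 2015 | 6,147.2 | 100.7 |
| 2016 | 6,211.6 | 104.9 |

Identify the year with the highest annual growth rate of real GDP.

2014: real = 5630.1/1.000 = 5630.10; growth vs 2013 (5598.68) = 0.56%.
2015: real = 6147.2/1.007 = 6104.47; growth vs 2014 (5630.10) = 8.43%.
2016: real = 6211.6/1.049 = 5921.45; growth vs 2015 (6104.47) = -3.00%.

2015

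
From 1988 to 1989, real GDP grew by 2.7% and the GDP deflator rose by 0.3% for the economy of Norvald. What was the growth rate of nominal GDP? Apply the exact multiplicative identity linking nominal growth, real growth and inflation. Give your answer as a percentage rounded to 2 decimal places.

3.01%

(1 + g_nom) = (1 + g_real)(1 + π) = 1.0270 × 1.0030 = 1.03008.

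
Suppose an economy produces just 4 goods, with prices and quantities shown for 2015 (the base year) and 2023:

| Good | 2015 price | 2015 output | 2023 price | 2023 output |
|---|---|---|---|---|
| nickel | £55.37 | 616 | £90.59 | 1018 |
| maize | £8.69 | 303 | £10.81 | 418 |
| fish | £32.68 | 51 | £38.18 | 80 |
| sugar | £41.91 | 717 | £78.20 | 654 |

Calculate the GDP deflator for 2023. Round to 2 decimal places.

Nominal GDP 2023 = 90.59·1018 + 10.81·418 + 38.18·80 + 78.20·654 = 150936.40.
Real GDP 2023 (at 2015 prices) = 55.37·1018 + 8.69·418 + 32.68·80 + 41.91·654 = 90022.62.
Deflator = Nominal/Real × 100 = 150936.40/90022.62 × 100 = 167.665.

167.66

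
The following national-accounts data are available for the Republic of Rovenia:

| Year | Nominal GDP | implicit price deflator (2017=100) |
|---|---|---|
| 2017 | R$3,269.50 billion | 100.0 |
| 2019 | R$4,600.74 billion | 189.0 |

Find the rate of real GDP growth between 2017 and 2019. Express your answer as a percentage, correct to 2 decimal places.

-25.55%

Real GDP 2017 = 3269.50 / 1.000 = 3269.50.
Real GDP 2019 = 4600.74 / 1.890 = 2434.25.
Real growth = 2434.25 / 3269.50 − 1 = -0.2555.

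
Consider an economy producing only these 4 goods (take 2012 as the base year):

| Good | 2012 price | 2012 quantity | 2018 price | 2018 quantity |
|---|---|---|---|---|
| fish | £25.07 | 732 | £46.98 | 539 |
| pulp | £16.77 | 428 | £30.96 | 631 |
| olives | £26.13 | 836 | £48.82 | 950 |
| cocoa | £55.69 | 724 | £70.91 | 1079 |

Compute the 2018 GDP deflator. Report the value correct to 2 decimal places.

Nominal GDP 2018 = 46.98·539 + 30.96·631 + 48.82·950 + 70.91·1079 = 167748.87.
Real GDP 2018 (at 2012 prices) = 25.07·539 + 16.77·631 + 26.13·950 + 55.69·1079 = 109007.61.
Deflator = Nominal/Real × 100 = 167748.87/109007.61 × 100 = 153.887.

153.89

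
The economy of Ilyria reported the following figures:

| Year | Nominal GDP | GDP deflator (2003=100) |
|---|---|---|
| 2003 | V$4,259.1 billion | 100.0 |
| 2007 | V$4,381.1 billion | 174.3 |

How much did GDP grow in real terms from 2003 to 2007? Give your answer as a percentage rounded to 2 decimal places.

Real GDP 2003 = 4259.1 / 1.000 = 4259.10.
Real GDP 2007 = 4381.1 / 1.743 = 2513.54.
Real growth = 2513.54 / 4259.10 − 1 = -0.4098.

-40.98%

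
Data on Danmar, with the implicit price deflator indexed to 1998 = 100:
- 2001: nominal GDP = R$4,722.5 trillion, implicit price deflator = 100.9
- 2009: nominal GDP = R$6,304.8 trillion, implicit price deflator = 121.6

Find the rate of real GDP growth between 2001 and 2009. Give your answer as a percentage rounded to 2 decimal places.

Real GDP 2001 = 4722.5 / 1.009 = 4680.38.
Real GDP 2009 = 6304.8 / 1.216 = 5184.87.
Real growth = 5184.87 / 4680.38 − 1 = 0.1078.

10.78%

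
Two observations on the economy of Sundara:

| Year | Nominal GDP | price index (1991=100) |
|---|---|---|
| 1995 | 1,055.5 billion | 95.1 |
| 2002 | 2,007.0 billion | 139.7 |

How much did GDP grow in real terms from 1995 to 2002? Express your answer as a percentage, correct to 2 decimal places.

29.44%

Deflate each year: 1995 → 1055.5/0.951 = 1109.88; 2002 → 2007.0/1.397 = 1436.65.
So real GDP changed by 1436.65/1109.88 − 1 = 0.2944, i.e. 29.44%.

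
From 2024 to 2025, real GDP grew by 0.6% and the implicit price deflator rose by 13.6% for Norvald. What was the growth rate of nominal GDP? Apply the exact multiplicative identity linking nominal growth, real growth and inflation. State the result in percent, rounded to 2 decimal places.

14.28%

(1 + g_nom) = (1 + g_real)(1 + π) = 1.0060 × 1.1360 = 1.14282.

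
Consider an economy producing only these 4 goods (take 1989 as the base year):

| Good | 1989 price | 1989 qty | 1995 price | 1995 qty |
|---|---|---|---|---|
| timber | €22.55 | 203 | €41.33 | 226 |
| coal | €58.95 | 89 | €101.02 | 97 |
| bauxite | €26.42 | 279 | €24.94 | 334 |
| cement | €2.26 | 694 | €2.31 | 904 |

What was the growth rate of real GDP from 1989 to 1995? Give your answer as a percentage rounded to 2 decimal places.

15.55%

Real GDP 1989 = Nominal GDP 1989 = 22.55·203 + 58.95·89 + 26.42·279 + 2.26·694 = 18763.82.
Real GDP 1995 (at 1989 prices) = 22.55·226 + 58.95·97 + 26.42·334 + 2.26·904 = 21681.77.
Real growth = 21681.77/18763.82 − 1 = 0.1555.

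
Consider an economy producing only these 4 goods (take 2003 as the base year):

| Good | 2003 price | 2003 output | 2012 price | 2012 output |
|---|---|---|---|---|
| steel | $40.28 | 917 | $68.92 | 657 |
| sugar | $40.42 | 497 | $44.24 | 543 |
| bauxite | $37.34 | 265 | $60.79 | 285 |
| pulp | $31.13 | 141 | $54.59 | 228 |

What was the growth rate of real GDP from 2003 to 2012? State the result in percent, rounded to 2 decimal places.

Real GDP 2003 = Nominal GDP 2003 = 40.28·917 + 40.42·497 + 37.34·265 + 31.13·141 = 71309.93.
Real GDP 2012 (at 2003 prices) = 40.28·657 + 40.42·543 + 37.34·285 + 31.13·228 = 66151.56.
Real growth = 66151.56/71309.93 − 1 = -0.0723.

-7.23%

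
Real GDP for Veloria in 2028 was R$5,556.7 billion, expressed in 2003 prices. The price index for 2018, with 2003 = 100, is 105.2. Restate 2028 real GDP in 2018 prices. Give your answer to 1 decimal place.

Real GDP in 2018 prices = Real GDP in 2003 prices × (P_2018/P_2003) = 5556.7 × 1.052 = 5845.65.

R$5,845.6 billion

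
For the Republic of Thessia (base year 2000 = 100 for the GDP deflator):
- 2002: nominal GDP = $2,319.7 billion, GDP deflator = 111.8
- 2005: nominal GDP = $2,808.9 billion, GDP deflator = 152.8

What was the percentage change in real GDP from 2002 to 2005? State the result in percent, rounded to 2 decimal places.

Deflate each year: 2002 → 2319.7/1.118 = 2074.87; 2005 → 2808.9/1.528 = 1838.29.
So real GDP changed by 1838.29/2074.87 − 1 = -0.1140, i.e. -11.40%.

-11.40%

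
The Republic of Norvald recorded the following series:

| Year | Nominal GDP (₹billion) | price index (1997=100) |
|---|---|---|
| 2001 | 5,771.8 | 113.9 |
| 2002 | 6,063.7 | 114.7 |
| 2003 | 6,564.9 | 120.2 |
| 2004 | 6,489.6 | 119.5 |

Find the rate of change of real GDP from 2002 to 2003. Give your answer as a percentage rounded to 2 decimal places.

3.31%

Real GDP 2002 = 6063.7/1.147 = 5286.57.
Real GDP 2003 = 6564.9/1.202 = 5461.65.
Change = 5461.65/5286.57 − 1 = 0.0331.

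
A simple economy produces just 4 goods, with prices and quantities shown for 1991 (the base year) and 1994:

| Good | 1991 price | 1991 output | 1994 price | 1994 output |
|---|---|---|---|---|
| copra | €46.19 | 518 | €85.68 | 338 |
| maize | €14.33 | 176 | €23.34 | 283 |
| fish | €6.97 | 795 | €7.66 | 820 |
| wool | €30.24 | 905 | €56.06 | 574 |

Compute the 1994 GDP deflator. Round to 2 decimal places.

Nominal GDP 1994 = 85.68·338 + 23.34·283 + 7.66·820 + 56.06·574 = 74024.70.
Real GDP 1994 (at 1991 prices) = 46.19·338 + 14.33·283 + 6.97·820 + 30.24·574 = 42740.77.
Deflator = Nominal/Real × 100 = 74024.70/42740.77 × 100 = 173.195.

173.19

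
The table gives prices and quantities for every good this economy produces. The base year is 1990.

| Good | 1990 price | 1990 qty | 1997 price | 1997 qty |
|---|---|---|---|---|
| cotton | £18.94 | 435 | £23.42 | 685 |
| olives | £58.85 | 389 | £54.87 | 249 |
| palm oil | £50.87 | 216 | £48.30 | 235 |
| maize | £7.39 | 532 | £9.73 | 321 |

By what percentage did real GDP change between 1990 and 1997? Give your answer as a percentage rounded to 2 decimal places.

-8.90%

Real GDP 1990 = Nominal GDP 1990 = 18.94·435 + 58.85·389 + 50.87·216 + 7.39·532 = 46050.95.
Real GDP 1997 (at 1990 prices) = 18.94·685 + 58.85·249 + 50.87·235 + 7.39·321 = 41954.19.
Real growth = 41954.19/46050.95 − 1 = -0.0890.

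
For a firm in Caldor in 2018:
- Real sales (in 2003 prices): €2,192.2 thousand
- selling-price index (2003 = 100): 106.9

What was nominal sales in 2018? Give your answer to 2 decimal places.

Nominal sales = Real × (selling-price index/100) = 2192.2 × 1.069 = 2343.46.

€2,343.46 thousand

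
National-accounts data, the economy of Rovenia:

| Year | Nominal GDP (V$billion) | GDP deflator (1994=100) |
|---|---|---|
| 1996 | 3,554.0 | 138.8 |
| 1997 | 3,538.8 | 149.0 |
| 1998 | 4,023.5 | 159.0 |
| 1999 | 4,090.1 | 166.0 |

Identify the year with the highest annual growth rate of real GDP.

1997: real = 3538.8/1.490 = 2375.03; growth vs 1996 (2560.52) = -7.24%.
1998: real = 4023.5/1.590 = 2530.50; growth vs 1997 (2375.03) = 6.55%.
1999: real = 4090.1/1.660 = 2463.92; growth vs 1998 (2530.50) = -2.63%.

1998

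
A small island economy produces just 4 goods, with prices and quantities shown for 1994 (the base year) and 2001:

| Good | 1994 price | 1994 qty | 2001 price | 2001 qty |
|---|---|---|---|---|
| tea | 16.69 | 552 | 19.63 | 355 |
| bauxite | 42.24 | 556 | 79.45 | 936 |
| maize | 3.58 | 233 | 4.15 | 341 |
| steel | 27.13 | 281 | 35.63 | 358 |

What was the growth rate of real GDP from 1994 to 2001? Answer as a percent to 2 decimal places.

Real GDP 1994 = Nominal GDP 1994 = 16.69·552 + 42.24·556 + 3.58·233 + 27.13·281 = 41155.99.
Real GDP 2001 (at 1994 prices) = 16.69·355 + 42.24·936 + 3.58·341 + 27.13·358 = 56394.91.
Real growth = 56394.91/41155.99 − 1 = 0.3703.

37.03%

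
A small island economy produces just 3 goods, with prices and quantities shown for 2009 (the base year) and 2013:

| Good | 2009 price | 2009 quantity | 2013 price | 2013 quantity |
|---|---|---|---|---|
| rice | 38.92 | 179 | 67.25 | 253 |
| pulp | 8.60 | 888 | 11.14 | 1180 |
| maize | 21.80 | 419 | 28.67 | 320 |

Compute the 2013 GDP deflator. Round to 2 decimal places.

145.84

Nominal GDP 2013 = 67.25·253 + 11.14·1180 + 28.67·320 = 39333.85.
Real GDP 2013 (at 2009 prices) = 38.92·253 + 8.60·1180 + 21.80·320 = 26970.76.
Deflator = Nominal/Real × 100 = 39333.85/26970.76 × 100 = 145.839.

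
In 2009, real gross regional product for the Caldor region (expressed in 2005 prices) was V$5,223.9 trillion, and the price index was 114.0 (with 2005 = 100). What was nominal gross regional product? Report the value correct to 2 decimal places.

Nominal gross regional product = Real × (price index/100) = 5223.9 × 1.140 = 5955.25.

V$5,955.25 trillion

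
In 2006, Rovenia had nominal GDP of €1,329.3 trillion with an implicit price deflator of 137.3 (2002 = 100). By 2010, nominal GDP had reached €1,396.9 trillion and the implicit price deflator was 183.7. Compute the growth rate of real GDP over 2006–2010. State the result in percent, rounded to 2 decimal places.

Deflate each year: 2006 → 1329.3/1.373 = 968.17; 2010 → 1396.9/1.837 = 760.42.
So real GDP changed by 760.42/968.17 − 1 = -0.2146, i.e. -21.46%.

-21.46%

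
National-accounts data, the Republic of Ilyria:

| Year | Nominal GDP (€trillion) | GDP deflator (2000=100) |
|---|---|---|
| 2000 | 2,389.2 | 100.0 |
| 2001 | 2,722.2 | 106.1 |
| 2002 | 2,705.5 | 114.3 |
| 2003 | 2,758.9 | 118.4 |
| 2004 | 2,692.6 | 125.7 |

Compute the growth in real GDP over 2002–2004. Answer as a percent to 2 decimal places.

-9.50%

Real GDP 2002 = 2705.5/1.143 = 2367.02.
Real GDP 2004 = 2692.6/1.257 = 2142.08.
Change = 2142.08/2367.02 − 1 = -0.0950.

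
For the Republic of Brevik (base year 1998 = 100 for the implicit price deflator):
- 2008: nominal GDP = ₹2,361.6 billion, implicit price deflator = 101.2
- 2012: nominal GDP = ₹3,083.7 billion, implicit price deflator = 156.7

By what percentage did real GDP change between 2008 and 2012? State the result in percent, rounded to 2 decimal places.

-15.67%

Real GDP 2008 = 2361.6 / 1.012 = 2333.60.
Real GDP 2012 = 3083.7 / 1.567 = 1967.90.
Real growth = 1967.90 / 2333.60 − 1 = -0.1567.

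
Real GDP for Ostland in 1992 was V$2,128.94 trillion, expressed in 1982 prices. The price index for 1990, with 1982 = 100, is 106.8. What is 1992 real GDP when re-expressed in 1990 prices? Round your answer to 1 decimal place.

Real GDP in 1990 prices = Real GDP in 1982 prices × (P_1990/P_1982) = 2128.94 × 1.068 = 2273.71.

V$2,273.7 trillion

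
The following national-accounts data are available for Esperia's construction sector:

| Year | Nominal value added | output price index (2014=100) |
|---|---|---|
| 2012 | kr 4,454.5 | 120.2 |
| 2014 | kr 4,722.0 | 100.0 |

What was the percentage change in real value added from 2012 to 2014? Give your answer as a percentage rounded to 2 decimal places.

27.42%

Real value added 2012 = 4454.5 / 1.202 = 3705.91.
Real value added 2014 = 4722.0 / 1.000 = 4722.00.
Real growth = 4722.00 / 3705.91 − 1 = 0.2742.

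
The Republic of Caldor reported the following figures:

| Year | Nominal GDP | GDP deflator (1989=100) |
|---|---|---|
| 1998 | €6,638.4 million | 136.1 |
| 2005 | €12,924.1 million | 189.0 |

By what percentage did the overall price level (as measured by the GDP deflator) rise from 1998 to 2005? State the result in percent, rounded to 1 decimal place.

38.9%

Price-level change = 189.0 / 136.1 − 1 = 0.3887.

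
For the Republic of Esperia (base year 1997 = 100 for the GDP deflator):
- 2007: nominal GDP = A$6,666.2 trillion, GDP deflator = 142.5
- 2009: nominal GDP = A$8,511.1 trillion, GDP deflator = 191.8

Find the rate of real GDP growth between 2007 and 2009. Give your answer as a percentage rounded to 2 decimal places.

Deflate each year: 2007 → 6666.2/1.425 = 4678.04; 2009 → 8511.1/1.918 = 4437.49.
So real GDP changed by 4437.49/4678.04 − 1 = -0.0514, i.e. -5.14%.

-5.14%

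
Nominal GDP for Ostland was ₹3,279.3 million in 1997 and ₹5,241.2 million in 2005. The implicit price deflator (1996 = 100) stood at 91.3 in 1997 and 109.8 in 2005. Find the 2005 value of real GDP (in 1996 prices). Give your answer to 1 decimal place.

Real GDP = Nominal / (implicit price deflator/100) = 5241.2 / 1.098 = 4773.41.

₹4,773.4 million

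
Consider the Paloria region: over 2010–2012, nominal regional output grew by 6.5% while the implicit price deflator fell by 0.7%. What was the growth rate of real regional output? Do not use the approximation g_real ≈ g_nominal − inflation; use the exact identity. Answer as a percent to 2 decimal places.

7.25%

(1 + g_nom) = (1 + g_real)(1 + π), so g_real = 1.0650 / 0.9930 − 1 = 0.07251.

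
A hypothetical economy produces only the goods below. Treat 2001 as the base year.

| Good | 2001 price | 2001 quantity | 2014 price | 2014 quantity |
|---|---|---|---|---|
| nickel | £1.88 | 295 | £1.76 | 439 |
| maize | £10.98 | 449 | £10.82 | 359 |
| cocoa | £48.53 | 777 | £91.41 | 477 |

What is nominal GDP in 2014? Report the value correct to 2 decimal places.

£48259.59

Nominal GDP 2014 = Σ (p_2014 × q_2014) = 1.76·439 + 10.82·359 + 91.41·477 = 48259.59.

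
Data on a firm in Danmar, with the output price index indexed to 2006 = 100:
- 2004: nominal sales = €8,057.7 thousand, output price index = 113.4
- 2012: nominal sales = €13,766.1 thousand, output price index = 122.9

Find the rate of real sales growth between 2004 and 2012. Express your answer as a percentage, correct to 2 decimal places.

57.64%

Deflate each year: 2004 → 8057.7/1.134 = 7105.56; 2012 → 13766.1/1.229 = 11201.06.
So real sales changed by 11201.06/7105.56 − 1 = 0.5764, i.e. 57.64%.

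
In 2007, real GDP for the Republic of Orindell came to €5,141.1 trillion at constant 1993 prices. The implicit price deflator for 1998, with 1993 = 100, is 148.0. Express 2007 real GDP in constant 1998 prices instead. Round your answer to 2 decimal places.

€7,608.83 trillion

Real GDP in 1998 prices = Real GDP in 1993 prices × (P_1998/P_1993) = 5141.1 × 1.480 = 7608.83.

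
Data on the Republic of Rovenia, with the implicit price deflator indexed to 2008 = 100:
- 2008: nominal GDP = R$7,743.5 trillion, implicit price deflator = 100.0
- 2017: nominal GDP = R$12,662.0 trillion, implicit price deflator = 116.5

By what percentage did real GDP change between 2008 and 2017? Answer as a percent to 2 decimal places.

40.36%

Real GDP 2008 = 7743.5 / 1.000 = 7743.50.
Real GDP 2017 = 12662.0 / 1.165 = 10868.67.
Real growth = 10868.67 / 7743.50 − 1 = 0.4036.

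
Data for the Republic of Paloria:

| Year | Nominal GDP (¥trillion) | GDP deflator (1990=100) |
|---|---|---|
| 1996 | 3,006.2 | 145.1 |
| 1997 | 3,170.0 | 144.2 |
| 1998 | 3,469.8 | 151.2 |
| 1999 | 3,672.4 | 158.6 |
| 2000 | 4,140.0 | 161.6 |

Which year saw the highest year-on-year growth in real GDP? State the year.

2000

1997: real = 3170.0/1.442 = 2198.34; growth vs 1996 (2071.81) = 6.11%.
1998: real = 3469.8/1.512 = 2294.84; growth vs 1997 (2198.34) = 4.39%.
1999: real = 3672.4/1.586 = 2315.51; growth vs 1998 (2294.84) = 0.90%.
2000: real = 4140.0/1.616 = 2561.88; growth vs 1999 (2315.51) = 10.64%.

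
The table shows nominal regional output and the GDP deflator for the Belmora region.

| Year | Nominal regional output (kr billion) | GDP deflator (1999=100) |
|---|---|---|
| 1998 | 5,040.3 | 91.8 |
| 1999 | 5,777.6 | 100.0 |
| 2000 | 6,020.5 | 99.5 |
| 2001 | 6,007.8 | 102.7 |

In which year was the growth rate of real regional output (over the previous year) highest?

1999: real = 5777.6/1.000 = 5777.60; growth vs 1998 (5490.52) = 5.23%.
2000: real = 6020.5/0.995 = 6050.75; growth vs 1999 (5777.60) = 4.73%.
2001: real = 6007.8/1.027 = 5849.85; growth vs 2000 (6050.75) = -3.32%.

1999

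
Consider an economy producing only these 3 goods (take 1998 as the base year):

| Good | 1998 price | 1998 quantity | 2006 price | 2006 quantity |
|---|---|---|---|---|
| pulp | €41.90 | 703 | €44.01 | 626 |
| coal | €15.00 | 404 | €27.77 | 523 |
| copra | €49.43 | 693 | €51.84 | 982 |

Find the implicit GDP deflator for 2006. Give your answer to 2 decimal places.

Nominal GDP 2006 = 44.01·626 + 27.77·523 + 51.84·982 = 92980.85.
Real GDP 2006 (at 1998 prices) = 41.90·626 + 15.00·523 + 49.43·982 = 82614.66.
Deflator = Nominal/Real × 100 = 92980.85/82614.66 × 100 = 112.548.

112.55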